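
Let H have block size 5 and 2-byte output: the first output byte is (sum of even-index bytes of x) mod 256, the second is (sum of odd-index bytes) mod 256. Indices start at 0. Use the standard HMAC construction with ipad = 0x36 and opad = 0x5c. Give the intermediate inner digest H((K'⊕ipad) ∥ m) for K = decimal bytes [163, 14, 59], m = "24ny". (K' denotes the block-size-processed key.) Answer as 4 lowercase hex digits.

850e

Key decimal bytes [163, 14, 59] = a3 0e 3b is 3 bytes ≤ B = 5; zero-pad to 5 bytes: K' = a3 0e 3b 00 00.
K' ⊕ ipad = 95 38 0d 36 36.
Inner input = 95 38 0d 36 36 ∥ 32 34 6e 79.
Inner hash: even-index sum = 389 mod 256 = 133; odd-index sum = 270 mod 256 = 14 → 85 0e.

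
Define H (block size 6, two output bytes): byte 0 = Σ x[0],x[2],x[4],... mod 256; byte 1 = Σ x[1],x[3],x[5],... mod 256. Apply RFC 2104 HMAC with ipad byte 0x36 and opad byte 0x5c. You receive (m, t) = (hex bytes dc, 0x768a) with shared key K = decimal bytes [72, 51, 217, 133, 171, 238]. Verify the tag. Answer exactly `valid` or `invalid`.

valid

Key decimal bytes [72, 51, 217, 133, 171, 238] = 48 33 d9 85 ab ee is exactly B = 6 bytes: K' = 48 33 d9 85 ab ee.
K' ⊕ ipad = 7e 05 ef b3 9d d8; K' ⊕ opad = 14 6f 85 d9 f7 b2.
Inner hash: even-index sum = 742 mod 256 = 230; odd-index sum = 400 mod 256 = 144 → e6 90.
Outer hash (recomputed tag): even-index sum = 630 mod 256 = 118; odd-index sum = 650 mod 256 = 138 → 76 8a.
Recomputed tag = 768a; claimed = 768a → match.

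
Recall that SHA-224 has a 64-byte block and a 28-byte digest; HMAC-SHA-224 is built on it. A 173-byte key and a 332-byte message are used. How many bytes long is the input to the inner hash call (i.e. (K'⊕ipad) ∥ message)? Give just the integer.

396

Key is 173 > 64 bytes, so it is hashed to 28 bytes then zero-padded to 64: |K'| = 64.
Inner input = (K'⊕ipad) ∥ m → 64 + 332 = 396 bytes.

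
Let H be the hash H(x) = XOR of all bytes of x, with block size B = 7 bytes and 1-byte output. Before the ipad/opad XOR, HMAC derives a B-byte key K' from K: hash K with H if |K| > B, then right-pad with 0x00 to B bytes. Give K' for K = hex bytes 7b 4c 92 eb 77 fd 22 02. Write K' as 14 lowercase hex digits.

|K| = 8 > B = 7, so first hash the key.
H(K): XOR 7b⊕4c⊕92⊕eb⊕77⊕fd⊕22⊕02 = e4.
Zero-pad H(K) = e4 to 7 bytes: K' = e4 00 00 00 00 00 00.

e4000000000000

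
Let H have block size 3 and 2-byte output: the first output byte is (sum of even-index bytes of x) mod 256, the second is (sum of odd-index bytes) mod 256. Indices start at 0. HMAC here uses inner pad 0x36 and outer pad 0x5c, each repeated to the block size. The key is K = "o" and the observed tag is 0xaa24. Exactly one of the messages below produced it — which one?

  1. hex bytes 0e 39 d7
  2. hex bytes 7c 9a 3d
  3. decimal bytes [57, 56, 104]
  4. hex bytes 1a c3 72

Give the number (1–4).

1

Key "o" = 6f is 1 byte ≤ B = 3; zero-pad to 3 bytes: K' = 6f 00 00.
K' ⊕ ipad = 59 36 36; K' ⊕ opad = 33 5c 5c.
m1: inner = H(59 36 36 0e 39 d7) = c8 1b; tag = H(33 5c 5c c8 1b) = aa24 ← matches
m2: inner = H(59 36 36 7c 9a 3d) = 29 ef; tag = H(33 5c 5c 29 ef) = 7e85
m3: inner = H(59 36 36 39 38 68) = c7 d7; tag = H(33 5c 5c c7 d7) = 6623
m4: inner = H(59 36 36 1a c3 72) = 52 c2; tag = H(33 5c 5c 52 c2) = 51ae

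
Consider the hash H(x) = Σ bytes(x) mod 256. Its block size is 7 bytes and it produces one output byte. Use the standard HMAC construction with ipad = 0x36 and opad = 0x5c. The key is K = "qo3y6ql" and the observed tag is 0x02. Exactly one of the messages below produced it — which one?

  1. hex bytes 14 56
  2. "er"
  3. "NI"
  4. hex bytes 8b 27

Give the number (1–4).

Key "qo3y6ql" = 71 6f 33 79 36 71 6c is exactly B = 7 bytes: K' = 71 6f 33 79 36 71 6c.
K' ⊕ ipad = 47 59 05 4f 00 47 5a; K' ⊕ opad = 2d 33 6f 25 6a 2d 30.
m1: inner = H(47 59 05 4f 00 47 5a 14 56) = ff; tag = H(2d 33 6f 25 6a 2d 30 ff) = ba
m2: inner = H(47 59 05 4f 00 47 5a 65 72) = 6c; tag = H(2d 33 6f 25 6a 2d 30 6c) = 27
m3: inner = H(47 59 05 4f 00 47 5a 4e 49) = 2c; tag = H(2d 33 6f 25 6a 2d 30 2c) = e7
m4: inner = H(47 59 05 4f 00 47 5a 8b 27) = 47; tag = H(2d 33 6f 25 6a 2d 30 47) = 02 ← matches

4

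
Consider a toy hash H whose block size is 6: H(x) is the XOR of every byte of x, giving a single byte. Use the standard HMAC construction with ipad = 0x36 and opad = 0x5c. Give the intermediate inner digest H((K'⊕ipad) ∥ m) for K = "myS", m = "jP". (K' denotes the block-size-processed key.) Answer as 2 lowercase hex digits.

7d

Key "myS" = 6d 79 53 is 3 bytes ≤ B = 6; zero-pad to 6 bytes: K' = 6d 79 53 00 00 00.
K' ⊕ ipad = 5b 4f 65 36 36 36.
Inner input = 5b 4f 65 36 36 36 ∥ 6a 50.
Inner hash: XOR 5b⊕4f⊕65⊕36⊕36⊕36⊕6a⊕50 = 7d.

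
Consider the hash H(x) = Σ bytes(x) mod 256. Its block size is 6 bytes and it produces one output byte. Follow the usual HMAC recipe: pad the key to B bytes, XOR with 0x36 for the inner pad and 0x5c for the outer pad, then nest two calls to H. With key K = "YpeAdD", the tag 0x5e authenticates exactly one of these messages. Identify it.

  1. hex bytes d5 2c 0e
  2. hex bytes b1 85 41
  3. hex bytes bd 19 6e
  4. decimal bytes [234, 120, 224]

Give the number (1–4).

3

Key "YpeAdD" = 59 70 65 41 64 44 is exactly B = 6 bytes: K' = 59 70 65 41 64 44.
K' ⊕ ipad = 6f 46 53 77 52 72; K' ⊕ opad = 05 2c 39 1d 38 18.
m1: inner = H(6f 46 53 77 52 72 d5 2c 0e) = 52; tag = H(05 2c 39 1d 38 18 52) = 29
m2: inner = H(6f 46 53 77 52 72 b1 85 41) = ba; tag = H(05 2c 39 1d 38 18 ba) = 91
m3: inner = H(6f 46 53 77 52 72 bd 19 6e) = 87; tag = H(05 2c 39 1d 38 18 87) = 5e ← matches
m4: inner = H(6f 46 53 77 52 72 ea 78 e0) = 85; tag = H(05 2c 39 1d 38 18 85) = 5c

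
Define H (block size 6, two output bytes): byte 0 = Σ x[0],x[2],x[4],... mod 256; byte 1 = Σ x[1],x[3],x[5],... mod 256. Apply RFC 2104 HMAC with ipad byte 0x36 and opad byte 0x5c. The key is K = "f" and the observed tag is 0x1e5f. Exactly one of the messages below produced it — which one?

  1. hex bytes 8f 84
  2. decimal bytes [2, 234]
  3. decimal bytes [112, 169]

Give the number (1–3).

3

Key "f" = 66 is 1 byte ≤ B = 6; zero-pad to 6 bytes: K' = 66 00 00 00 00 00.
K' ⊕ ipad = 50 36 36 36 36 36; K' ⊕ opad = 3a 5c 5c 5c 5c 5c.
m1: inner = H(50 36 36 36 36 36 8f 84) = 4b 26; tag = H(3a 5c 5c 5c 5c 5c 4b 26) = 3d3a
m2: inner = H(50 36 36 36 36 36 02 ea) = be 8c; tag = H(3a 5c 5c 5c 5c 5c be 8c) = b0a0
m3: inner = H(50 36 36 36 36 36 70 a9) = 2c 4b; tag = H(3a 5c 5c 5c 5c 5c 2c 4b) = 1e5f ← matches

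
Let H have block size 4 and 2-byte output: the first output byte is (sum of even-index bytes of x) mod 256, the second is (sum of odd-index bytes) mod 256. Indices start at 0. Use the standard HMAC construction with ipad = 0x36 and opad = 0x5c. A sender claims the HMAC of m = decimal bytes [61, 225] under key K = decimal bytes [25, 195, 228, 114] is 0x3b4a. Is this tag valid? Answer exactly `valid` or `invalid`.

Key decimal bytes [25, 195, 228, 114] = 19 c3 e4 72 is exactly B = 4 bytes: K' = 19 c3 e4 72.
K' ⊕ ipad = 2f f5 d2 44; K' ⊕ opad = 45 9f b8 2e.
Inner hash: even-index sum = 318 mod 256 = 62; odd-index sum = 538 mod 256 = 26 → 3e 1a.
Outer hash (recomputed tag): even-index sum = 315 mod 256 = 59; odd-index sum = 231 mod 256 = 231 → 3b e7.
Recomputed tag = 3be7; claimed = 3b4a → mismatch.

invalid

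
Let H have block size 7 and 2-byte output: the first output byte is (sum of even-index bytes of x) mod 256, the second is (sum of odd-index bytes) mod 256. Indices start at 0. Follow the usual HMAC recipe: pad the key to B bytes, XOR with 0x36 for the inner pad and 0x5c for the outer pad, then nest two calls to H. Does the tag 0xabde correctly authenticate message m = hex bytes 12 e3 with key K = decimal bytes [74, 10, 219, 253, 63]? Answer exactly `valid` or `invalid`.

Key decimal bytes [74, 10, 219, 253, 63] = 4a 0a db fd 3f is 5 bytes ≤ B = 7; zero-pad to 7 bytes: K' = 4a 0a db fd 3f 00 00.
K' ⊕ ipad = 7c 3c ed cb 09 36 36; K' ⊕ opad = 16 56 87 a1 63 5c 5c.
Inner hash: even-index sum = 651 mod 256 = 139; odd-index sum = 335 mod 256 = 79 → 8b 4f.
Outer hash (recomputed tag): even-index sum = 427 mod 256 = 171; odd-index sum = 478 mod 256 = 222 → ab de.
Recomputed tag = abde; claimed = abde → match.

valid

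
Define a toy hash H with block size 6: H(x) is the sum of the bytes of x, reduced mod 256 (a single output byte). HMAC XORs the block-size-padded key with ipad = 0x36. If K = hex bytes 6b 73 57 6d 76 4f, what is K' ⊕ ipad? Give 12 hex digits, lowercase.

Key hex bytes 6b 73 57 6d 76 4f is exactly B = 6 bytes: K' = 6b 73 57 6d 76 4f.
XOR each byte with 0x36: 6b⊕36=5d, 73⊕36=45, 57⊕36=61, 6d⊕36=5b, 76⊕36=40, 4f⊕36=79.

5d45615b4079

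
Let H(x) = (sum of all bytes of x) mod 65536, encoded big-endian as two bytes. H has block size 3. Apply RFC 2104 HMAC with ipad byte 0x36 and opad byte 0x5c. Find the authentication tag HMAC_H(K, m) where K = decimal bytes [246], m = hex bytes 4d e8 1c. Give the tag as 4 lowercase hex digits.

01e1

Key decimal bytes [246] = f6 is 1 byte ≤ B = 3; zero-pad to 3 bytes: K' = f6 00 00.
K' ⊕ ipad = c0 36 36.  K' ⊕ opad = aa 5c 5c.
Inner input = (K'⊕ipad) ∥ m = c0 36 36 ∥ 4d e8 1c.
Inner hash: sum = 192+54+54+77+232+28 = 637 → 02 7d.
Outer input = (K'⊕opad) ∥ inner = aa 5c 5c ∥ 02 7d.
Outer hash (tag): sum = 170+92+92+2+125 = 481 → 01 e1.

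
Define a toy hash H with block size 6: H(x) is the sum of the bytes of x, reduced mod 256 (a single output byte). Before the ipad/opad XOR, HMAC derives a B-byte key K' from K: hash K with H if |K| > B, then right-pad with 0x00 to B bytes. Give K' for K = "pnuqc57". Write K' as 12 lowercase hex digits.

930000000000

|K| = 7 > B = 6, so first hash the key.
H(K): sum = 112+110+117+113+99+53+55 = 659; mod 256 = 147 → 93.
Zero-pad H(K) = 93 to 6 bytes: K' = 93 00 00 00 00 00.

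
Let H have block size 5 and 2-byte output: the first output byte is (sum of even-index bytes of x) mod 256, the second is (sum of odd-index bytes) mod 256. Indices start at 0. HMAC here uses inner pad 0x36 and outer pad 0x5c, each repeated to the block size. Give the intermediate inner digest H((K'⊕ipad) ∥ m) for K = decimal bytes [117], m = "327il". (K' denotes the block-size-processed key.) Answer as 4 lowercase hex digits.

4a42

Key decimal bytes [117] = 75 is 1 byte ≤ B = 5; zero-pad to 5 bytes: K' = 75 00 00 00 00.
K' ⊕ ipad = 43 36 36 36 36.
Inner input = 43 36 36 36 36 ∥ 33 32 37 69 6c.
Inner hash: even-index sum = 330 mod 256 = 74; odd-index sum = 322 mod 256 = 66 → 4a 42.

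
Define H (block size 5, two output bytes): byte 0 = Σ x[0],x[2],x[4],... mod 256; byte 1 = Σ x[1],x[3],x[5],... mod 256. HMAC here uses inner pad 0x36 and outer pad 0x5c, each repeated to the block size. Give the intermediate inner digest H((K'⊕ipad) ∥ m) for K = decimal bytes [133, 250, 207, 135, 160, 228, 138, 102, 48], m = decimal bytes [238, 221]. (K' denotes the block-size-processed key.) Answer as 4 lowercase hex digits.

Key decimal bytes [133, 250, 207, 135, 160, 228, 138, 102, 48] = 85 fa cf 87 a0 e4 8a 66 30 is 9 bytes > B = 5, so hash it first: H(key) = ae cb, then zero-pad to 5 bytes: K' = ae cb 00 00 00.
K' ⊕ ipad = 98 fd 36 36 36.
Inner input = 98 fd 36 36 36 ∥ ee dd.
Inner hash: even-index sum = 481 mod 256 = 225; odd-index sum = 545 mod 256 = 33 → e1 21.

e121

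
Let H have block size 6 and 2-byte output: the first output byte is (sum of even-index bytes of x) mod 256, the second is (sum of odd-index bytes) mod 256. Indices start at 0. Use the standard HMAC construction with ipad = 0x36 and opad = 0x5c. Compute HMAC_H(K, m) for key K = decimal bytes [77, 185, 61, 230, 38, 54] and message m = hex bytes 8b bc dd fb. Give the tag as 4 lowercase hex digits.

ea1f

Key decimal bytes [77, 185, 61, 230, 38, 54] = 4d b9 3d e6 26 36 is exactly B = 6 bytes: K' = 4d b9 3d e6 26 36.
K' ⊕ ipad = 7b 8f 0b d0 10 00.  K' ⊕ opad = 11 e5 61 ba 7a 6a.
Inner input = (K'⊕ipad) ∥ m = 7b 8f 0b d0 10 00 ∥ 8b bc dd fb.
Inner hash: even-index sum = 510 mod 256 = 254; odd-index sum = 790 mod 256 = 22 → fe 16.
Outer input = (K'⊕opad) ∥ inner = 11 e5 61 ba 7a 6a ∥ fe 16.
Outer hash (tag): even-index sum = 490 mod 256 = 234; odd-index sum = 543 mod 256 = 31 → ea 1f.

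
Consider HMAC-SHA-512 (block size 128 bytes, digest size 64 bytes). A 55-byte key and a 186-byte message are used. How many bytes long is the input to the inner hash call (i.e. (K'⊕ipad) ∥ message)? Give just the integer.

314

Key is 55 ≤ 128 bytes, zero-padded: |K'| = 128.
Inner input = (K'⊕ipad) ∥ m → 128 + 186 = 314 bytes.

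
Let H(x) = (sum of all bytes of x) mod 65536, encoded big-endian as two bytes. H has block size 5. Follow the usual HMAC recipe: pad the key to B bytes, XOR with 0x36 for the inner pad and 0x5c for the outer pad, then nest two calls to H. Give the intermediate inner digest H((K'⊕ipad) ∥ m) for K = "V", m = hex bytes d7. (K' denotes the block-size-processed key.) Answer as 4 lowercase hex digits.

020f

Key "V" = 56 is 1 byte ≤ B = 5; zero-pad to 5 bytes: K' = 56 00 00 00 00.
K' ⊕ ipad = 60 36 36 36 36.
Inner input = 60 36 36 36 36 ∥ d7.
Inner hash: sum = 96+54+54+54+54+215 = 527 → 02 0f.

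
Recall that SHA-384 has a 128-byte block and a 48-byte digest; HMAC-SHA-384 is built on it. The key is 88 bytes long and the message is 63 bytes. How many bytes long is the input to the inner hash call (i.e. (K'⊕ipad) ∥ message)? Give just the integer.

Key is 88 ≤ 128 bytes, zero-padded: |K'| = 128.
Inner input = (K'⊕ipad) ∥ m → 128 + 63 = 191 bytes.

191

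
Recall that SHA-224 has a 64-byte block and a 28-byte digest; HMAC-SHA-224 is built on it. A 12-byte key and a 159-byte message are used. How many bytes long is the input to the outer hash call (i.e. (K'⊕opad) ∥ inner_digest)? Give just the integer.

Key is 12 ≤ 64 bytes, zero-padded: |K'| = 64.
Outer input = (K'⊕opad) ∥ H(inner) → 64 + 28 = 92 bytes.

92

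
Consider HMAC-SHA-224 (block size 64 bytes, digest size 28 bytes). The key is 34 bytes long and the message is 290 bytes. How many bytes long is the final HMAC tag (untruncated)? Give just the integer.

28

The tag is one SHA-224 digest: 28 bytes.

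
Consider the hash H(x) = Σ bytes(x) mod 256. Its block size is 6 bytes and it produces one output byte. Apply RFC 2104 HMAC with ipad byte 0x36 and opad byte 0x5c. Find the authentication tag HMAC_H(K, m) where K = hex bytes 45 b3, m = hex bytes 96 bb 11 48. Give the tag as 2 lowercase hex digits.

f2

Key hex bytes 45 b3 is 2 bytes ≤ B = 6; zero-pad to 6 bytes: K' = 45 b3 00 00 00 00.
K' ⊕ ipad = 73 85 36 36 36 36.  K' ⊕ opad = 19 ef 5c 5c 5c 5c.
Inner input = (K'⊕ipad) ∥ m = 73 85 36 36 36 36 ∥ 96 bb 11 48.
Inner hash: sum = 115+133+54+54+54+54+150+187+17+72 = 890; mod 256 = 122 → 7a.
Outer input = (K'⊕opad) ∥ inner = 19 ef 5c 5c 5c 5c ∥ 7a.
Outer hash (tag): sum = 25+239+92+92+92+92+122 = 754; mod 256 = 242 → f2.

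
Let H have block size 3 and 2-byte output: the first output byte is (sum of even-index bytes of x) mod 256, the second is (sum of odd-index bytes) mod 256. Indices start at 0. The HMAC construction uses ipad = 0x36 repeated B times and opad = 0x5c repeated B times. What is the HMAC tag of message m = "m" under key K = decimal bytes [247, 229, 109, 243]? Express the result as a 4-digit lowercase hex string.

Key decimal bytes [247, 229, 109, 243] = f7 e5 6d f3 is 4 bytes > B = 3, so hash it first: H(key) = 64 d8, then zero-pad to 3 bytes: K' = 64 d8 00.
K' ⊕ ipad = 52 ee 36.  K' ⊕ opad = 38 84 5c.
Inner input = (K'⊕ipad) ∥ m = 52 ee 36 ∥ 6d.
Inner hash: even-index sum = 136 mod 256 = 136; odd-index sum = 347 mod 256 = 91 → 88 5b.
Outer input = (K'⊕opad) ∥ inner = 38 84 5c ∥ 88 5b.
Outer hash (tag): even-index sum = 239 mod 256 = 239; odd-index sum = 268 mod 256 = 12 → ef 0c.

ef0c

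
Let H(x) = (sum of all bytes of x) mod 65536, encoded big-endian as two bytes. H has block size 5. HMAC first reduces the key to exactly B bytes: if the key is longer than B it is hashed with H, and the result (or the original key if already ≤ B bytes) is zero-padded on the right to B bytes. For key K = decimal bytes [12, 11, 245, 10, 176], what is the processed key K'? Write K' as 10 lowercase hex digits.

Key decimal bytes [12, 11, 245, 10, 176] = 0c 0b f5 0a b0 is exactly B = 5 bytes: K' = 0c 0b f5 0a b0.

0c0bf50ab0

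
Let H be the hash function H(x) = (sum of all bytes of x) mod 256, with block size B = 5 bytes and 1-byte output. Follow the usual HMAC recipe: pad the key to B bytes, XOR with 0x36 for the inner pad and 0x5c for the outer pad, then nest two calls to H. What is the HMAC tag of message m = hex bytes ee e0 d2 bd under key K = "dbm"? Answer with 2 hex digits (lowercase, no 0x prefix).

29

Key "dbm" = 64 62 6d is 3 bytes ≤ B = 5; zero-pad to 5 bytes: K' = 64 62 6d 00 00.
K' ⊕ ipad = 52 54 5b 36 36.  K' ⊕ opad = 38 3e 31 5c 5c.
Inner input = (K'⊕ipad) ∥ m = 52 54 5b 36 36 ∥ ee e0 d2 bd.
Inner hash: sum = 82+84+91+54+54+238+224+210+189 = 1226; mod 256 = 202 → ca.
Outer input = (K'⊕opad) ∥ inner = 38 3e 31 5c 5c ∥ ca.
Outer hash (tag): sum = 56+62+49+92+92+202 = 553; mod 256 = 41 → 29.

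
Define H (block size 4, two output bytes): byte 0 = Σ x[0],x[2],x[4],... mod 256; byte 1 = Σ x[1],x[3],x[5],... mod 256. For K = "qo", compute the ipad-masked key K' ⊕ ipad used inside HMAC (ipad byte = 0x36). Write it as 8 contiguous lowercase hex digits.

47593636

Key "qo" = 71 6f is 2 bytes ≤ B = 4; zero-pad to 4 bytes: K' = 71 6f 00 00.
XOR each byte with 0x36: 71⊕36=47, 6f⊕36=59, 00⊕36=36, 00⊕36=36.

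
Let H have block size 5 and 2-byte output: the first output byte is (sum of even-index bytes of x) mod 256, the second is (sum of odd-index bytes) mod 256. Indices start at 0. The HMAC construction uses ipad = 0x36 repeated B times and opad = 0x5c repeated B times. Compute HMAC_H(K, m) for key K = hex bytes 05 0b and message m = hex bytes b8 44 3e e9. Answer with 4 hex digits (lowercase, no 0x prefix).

7a7f

Key hex bytes 05 0b is 2 bytes ≤ B = 5; zero-pad to 5 bytes: K' = 05 0b 00 00 00.
K' ⊕ ipad = 33 3d 36 36 36.  K' ⊕ opad = 59 57 5c 5c 5c.
Inner input = (K'⊕ipad) ∥ m = 33 3d 36 36 36 ∥ b8 44 3e e9.
Inner hash: even-index sum = 460 mod 256 = 204; odd-index sum = 361 mod 256 = 105 → cc 69.
Outer input = (K'⊕opad) ∥ inner = 59 57 5c 5c 5c ∥ cc 69.
Outer hash (tag): even-index sum = 378 mod 256 = 122; odd-index sum = 383 mod 256 = 127 → 7a 7f.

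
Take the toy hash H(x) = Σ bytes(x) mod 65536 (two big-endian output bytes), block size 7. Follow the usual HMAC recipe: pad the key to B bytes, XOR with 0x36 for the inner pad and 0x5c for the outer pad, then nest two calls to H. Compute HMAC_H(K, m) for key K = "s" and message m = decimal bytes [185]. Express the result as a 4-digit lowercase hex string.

Key "s" = 73 is 1 byte ≤ B = 7; zero-pad to 7 bytes: K' = 73 00 00 00 00 00 00.
K' ⊕ ipad = 45 36 36 36 36 36 36.  K' ⊕ opad = 2f 5c 5c 5c 5c 5c 5c.
Inner input = (K'⊕ipad) ∥ m = 45 36 36 36 36 36 36 ∥ b9.
Inner hash: sum = 69+54+54+54+54+54+54+185 = 578 → 02 42.
Outer input = (K'⊕opad) ∥ inner = 2f 5c 5c 5c 5c 5c 5c ∥ 02 42.
Outer hash (tag): sum = 47+92+92+92+92+92+92+2+66 = 667 → 02 9b.

029b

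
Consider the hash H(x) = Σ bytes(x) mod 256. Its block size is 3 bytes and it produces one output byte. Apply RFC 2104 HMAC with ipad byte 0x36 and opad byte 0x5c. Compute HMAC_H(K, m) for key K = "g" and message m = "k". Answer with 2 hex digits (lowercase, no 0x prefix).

Key "g" = 67 is 1 byte ≤ B = 3; zero-pad to 3 bytes: K' = 67 00 00.
K' ⊕ ipad = 51 36 36.  K' ⊕ opad = 3b 5c 5c.
Inner input = (K'⊕ipad) ∥ m = 51 36 36 ∥ 6b.
Inner hash: sum = 81+54+54+107 = 296; mod 256 = 40 → 28.
Outer input = (K'⊕opad) ∥ inner = 3b 5c 5c ∥ 28.
Outer hash (tag): sum = 59+92+92+40 = 283; mod 256 = 27 → 1b.

1b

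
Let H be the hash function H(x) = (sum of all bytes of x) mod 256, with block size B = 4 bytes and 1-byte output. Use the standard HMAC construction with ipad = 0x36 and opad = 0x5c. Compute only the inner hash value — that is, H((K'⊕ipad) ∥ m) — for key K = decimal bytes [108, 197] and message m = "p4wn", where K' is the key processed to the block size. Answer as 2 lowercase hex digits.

42

Key decimal bytes [108, 197] = 6c c5 is 2 bytes ≤ B = 4; zero-pad to 4 bytes: K' = 6c c5 00 00.
K' ⊕ ipad = 5a f3 36 36.
Inner input = 5a f3 36 36 ∥ 70 34 77 6e.
Inner hash: sum = 90+243+54+54+112+52+119+110 = 834; mod 256 = 66 → 42.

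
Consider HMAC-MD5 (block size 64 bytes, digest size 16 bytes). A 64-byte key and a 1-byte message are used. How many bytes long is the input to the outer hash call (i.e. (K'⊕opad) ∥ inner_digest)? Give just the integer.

80

Key is 64 ≤ 64 bytes, zero-padded: |K'| = 64.
Outer input = (K'⊕opad) ∥ H(inner) → 64 + 16 = 80 bytes.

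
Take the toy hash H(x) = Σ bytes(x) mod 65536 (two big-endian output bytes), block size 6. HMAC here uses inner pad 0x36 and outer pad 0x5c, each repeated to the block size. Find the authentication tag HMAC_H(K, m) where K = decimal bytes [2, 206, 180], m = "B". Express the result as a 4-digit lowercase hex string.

Key decimal bytes [2, 206, 180] = 02 ce b4 is 3 bytes ≤ B = 6; zero-pad to 6 bytes: K' = 02 ce b4 00 00 00.
K' ⊕ ipad = 34 f8 82 36 36 36.  K' ⊕ opad = 5e 92 e8 5c 5c 5c.
Inner input = (K'⊕ipad) ∥ m = 34 f8 82 36 36 36 ∥ 42.
Inner hash: sum = 52+248+130+54+54+54+66 = 658 → 02 92.
Outer input = (K'⊕opad) ∥ inner = 5e 92 e8 5c 5c 5c ∥ 02 92.
Outer hash (tag): sum = 94+146+232+92+92+92+2+146 = 896 → 03 80.

0380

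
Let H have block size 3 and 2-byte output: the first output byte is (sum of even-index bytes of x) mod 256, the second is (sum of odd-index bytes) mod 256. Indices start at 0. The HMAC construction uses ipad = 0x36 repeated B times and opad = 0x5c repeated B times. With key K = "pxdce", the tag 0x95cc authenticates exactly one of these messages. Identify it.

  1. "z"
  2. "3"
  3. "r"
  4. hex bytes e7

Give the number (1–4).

Key "pxdce" = 70 78 64 63 65 is 5 bytes > B = 3, so hash it first: H(key) = 39 db, then zero-pad to 3 bytes: K' = 39 db 00.
K' ⊕ ipad = 0f ed 36; K' ⊕ opad = 65 87 5c.
m1: inner = H(0f ed 36 7a) = 45 67; tag = H(65 87 5c 45 67) = 28cc
m2: inner = H(0f ed 36 33) = 45 20; tag = H(65 87 5c 45 20) = e1cc
m3: inner = H(0f ed 36 72) = 45 5f; tag = H(65 87 5c 45 5f) = 20cc
m4: inner = H(0f ed 36 e7) = 45 d4; tag = H(65 87 5c 45 d4) = 95cc ← matches

4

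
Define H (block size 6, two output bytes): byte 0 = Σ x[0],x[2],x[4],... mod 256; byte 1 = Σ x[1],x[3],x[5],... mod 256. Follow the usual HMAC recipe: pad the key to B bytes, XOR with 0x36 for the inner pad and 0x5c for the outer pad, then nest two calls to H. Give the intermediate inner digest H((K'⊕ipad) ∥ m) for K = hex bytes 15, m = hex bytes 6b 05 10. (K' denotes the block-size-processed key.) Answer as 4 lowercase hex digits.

0aa7

Key hex bytes 15 is 1 byte ≤ B = 6; zero-pad to 6 bytes: K' = 15 00 00 00 00 00.
K' ⊕ ipad = 23 36 36 36 36 36.
Inner input = 23 36 36 36 36 36 ∥ 6b 05 10.
Inner hash: even-index sum = 266 mod 256 = 10; odd-index sum = 167 mod 256 = 167 → 0a a7.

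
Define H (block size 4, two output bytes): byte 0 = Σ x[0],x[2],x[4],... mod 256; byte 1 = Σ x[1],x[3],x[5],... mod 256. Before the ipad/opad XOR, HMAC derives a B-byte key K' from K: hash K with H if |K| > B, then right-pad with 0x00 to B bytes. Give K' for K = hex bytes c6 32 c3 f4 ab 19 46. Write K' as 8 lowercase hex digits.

|K| = 7 > B = 4, so first hash the key.
H(K): even-index sum = 634 mod 256 = 122; odd-index sum = 319 mod 256 = 63 → 7a 3f.
Zero-pad H(K) = 7a 3f to 4 bytes: K' = 7a 3f 00 00.

7a3f0000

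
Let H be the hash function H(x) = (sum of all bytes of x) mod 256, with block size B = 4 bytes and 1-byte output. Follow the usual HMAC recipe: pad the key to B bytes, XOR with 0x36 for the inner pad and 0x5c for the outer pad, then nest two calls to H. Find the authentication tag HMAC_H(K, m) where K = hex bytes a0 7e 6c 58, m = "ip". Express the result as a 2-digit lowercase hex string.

Key hex bytes a0 7e 6c 58 is exactly B = 4 bytes: K' = a0 7e 6c 58.
K' ⊕ ipad = 96 48 5a 6e.  K' ⊕ opad = fc 22 30 04.
Inner input = (K'⊕ipad) ∥ m = 96 48 5a 6e ∥ 69 70.
Inner hash: sum = 150+72+90+110+105+112 = 639; mod 256 = 127 → 7f.
Outer input = (K'⊕opad) ∥ inner = fc 22 30 04 ∥ 7f.
Outer hash (tag): sum = 252+34+48+4+127 = 465; mod 256 = 209 → d1.

d1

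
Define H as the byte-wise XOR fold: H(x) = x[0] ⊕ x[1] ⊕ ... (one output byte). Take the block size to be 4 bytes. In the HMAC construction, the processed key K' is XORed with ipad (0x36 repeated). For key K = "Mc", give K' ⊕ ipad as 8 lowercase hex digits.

7b553636

Key "Mc" = 4d 63 is 2 bytes ≤ B = 4; zero-pad to 4 bytes: K' = 4d 63 00 00.
XOR each byte with 0x36: 4d⊕36=7b, 63⊕36=55, 00⊕36=36, 00⊕36=36.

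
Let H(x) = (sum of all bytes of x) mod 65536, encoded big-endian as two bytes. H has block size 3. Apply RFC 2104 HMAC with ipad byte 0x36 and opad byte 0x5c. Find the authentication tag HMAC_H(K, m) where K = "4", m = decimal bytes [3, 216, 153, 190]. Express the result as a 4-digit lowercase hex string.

Key "4" = 34 is 1 byte ≤ B = 3; zero-pad to 3 bytes: K' = 34 00 00.
K' ⊕ ipad = 02 36 36.  K' ⊕ opad = 68 5c 5c.
Inner input = (K'⊕ipad) ∥ m = 02 36 36 ∥ 03 d8 99 be.
Inner hash: sum = 2+54+54+3+216+153+190 = 672 → 02 a0.
Outer input = (K'⊕opad) ∥ inner = 68 5c 5c ∥ 02 a0.
Outer hash (tag): sum = 104+92+92+2+160 = 450 → 01 c2.

01c2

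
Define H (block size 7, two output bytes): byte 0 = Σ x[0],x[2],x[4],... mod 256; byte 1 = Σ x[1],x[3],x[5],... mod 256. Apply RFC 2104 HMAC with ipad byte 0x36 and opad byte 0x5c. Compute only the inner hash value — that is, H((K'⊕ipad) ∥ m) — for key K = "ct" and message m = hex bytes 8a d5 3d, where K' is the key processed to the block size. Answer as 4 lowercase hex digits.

Key "ct" = 63 74 is 2 bytes ≤ B = 7; zero-pad to 7 bytes: K' = 63 74 00 00 00 00 00.
K' ⊕ ipad = 55 42 36 36 36 36 36.
Inner input = 55 42 36 36 36 36 36 ∥ 8a d5 3d.
Inner hash: even-index sum = 460 mod 256 = 204; odd-index sum = 373 mod 256 = 117 → cc 75.

cc75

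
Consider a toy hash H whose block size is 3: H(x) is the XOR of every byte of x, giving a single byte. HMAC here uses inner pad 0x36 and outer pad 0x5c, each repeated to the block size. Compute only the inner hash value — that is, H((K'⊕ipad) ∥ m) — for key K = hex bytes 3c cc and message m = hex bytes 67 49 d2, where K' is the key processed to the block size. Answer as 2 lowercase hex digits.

Key hex bytes 3c cc is 2 bytes ≤ B = 3; zero-pad to 3 bytes: K' = 3c cc 00.
K' ⊕ ipad = 0a fa 36.
Inner input = 0a fa 36 ∥ 67 49 d2.
Inner hash: XOR 0a⊕fa⊕36⊕67⊕49⊕d2 = 3a.

3a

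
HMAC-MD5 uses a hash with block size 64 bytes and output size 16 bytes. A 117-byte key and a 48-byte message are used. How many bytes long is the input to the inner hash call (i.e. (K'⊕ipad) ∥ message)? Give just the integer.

Key is 117 > 64 bytes, so it is hashed to 16 bytes then zero-padded to 64: |K'| = 64.
Inner input = (K'⊕ipad) ∥ m → 64 + 48 = 112 bytes.

112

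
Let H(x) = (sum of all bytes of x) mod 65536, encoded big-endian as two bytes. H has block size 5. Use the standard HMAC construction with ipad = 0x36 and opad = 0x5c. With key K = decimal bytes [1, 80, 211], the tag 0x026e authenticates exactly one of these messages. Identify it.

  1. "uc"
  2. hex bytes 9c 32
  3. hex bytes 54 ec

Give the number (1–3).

2

Key decimal bytes [1, 80, 211] = 01 50 d3 is 3 bytes ≤ B = 5; zero-pad to 5 bytes: K' = 01 50 d3 00 00.
K' ⊕ ipad = 37 66 e5 36 36; K' ⊕ opad = 5d 0c 8f 5c 5c.
m1: inner = H(37 66 e5 36 36 75 63) = 02 c6; tag = H(5d 0c 8f 5c 5c 02 c6) = 0278
m2: inner = H(37 66 e5 36 36 9c 32) = 02 bc; tag = H(5d 0c 8f 5c 5c 02 bc) = 026e ← matches
m3: inner = H(37 66 e5 36 36 54 ec) = 03 2e; tag = H(5d 0c 8f 5c 5c 03 2e) = 01e1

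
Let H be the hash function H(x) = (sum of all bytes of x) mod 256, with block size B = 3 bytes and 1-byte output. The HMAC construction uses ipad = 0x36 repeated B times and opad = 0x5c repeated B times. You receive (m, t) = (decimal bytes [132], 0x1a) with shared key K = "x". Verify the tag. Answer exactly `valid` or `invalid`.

Key "x" = 78 is 1 byte ≤ B = 3; zero-pad to 3 bytes: K' = 78 00 00.
K' ⊕ ipad = 4e 36 36; K' ⊕ opad = 24 5c 5c.
Inner hash: sum = 78+54+54+132 = 318; mod 256 = 62 → 3e.
Outer hash (recomputed tag): sum = 36+92+92+62 = 282; mod 256 = 26 → 1a.
Recomputed tag = 1a; claimed = 1a → match.

valid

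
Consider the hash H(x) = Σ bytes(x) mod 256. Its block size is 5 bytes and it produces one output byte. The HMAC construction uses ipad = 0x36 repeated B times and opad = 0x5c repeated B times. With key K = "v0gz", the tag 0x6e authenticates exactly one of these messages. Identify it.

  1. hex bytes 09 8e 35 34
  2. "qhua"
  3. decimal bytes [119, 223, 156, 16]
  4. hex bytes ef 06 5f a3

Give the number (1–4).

Key "v0gz" = 76 30 67 7a is 4 bytes ≤ B = 5; zero-pad to 5 bytes: K' = 76 30 67 7a 00.
K' ⊕ ipad = 40 06 51 4c 36; K' ⊕ opad = 2a 6c 3b 26 5c.
m1: inner = H(40 06 51 4c 36 09 8e 35 34) = 19; tag = H(2a 6c 3b 26 5c 19) = 6c
m2: inner = H(40 06 51 4c 36 71 68 75 61) = c8; tag = H(2a 6c 3b 26 5c c8) = 1b
m3: inner = H(40 06 51 4c 36 77 df 9c 10) = 1b; tag = H(2a 6c 3b 26 5c 1b) = 6e ← matches
m4: inner = H(40 06 51 4c 36 ef 06 5f a3) = 10; tag = H(2a 6c 3b 26 5c 10) = 63

3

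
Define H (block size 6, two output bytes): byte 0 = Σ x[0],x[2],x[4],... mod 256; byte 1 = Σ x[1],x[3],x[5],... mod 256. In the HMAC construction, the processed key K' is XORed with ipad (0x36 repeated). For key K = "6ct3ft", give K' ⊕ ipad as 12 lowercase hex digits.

Key "6ct3ft" = 36 63 74 33 66 74 is exactly B = 6 bytes: K' = 36 63 74 33 66 74.
XOR each byte with 0x36: 36⊕36=00, 63⊕36=55, 74⊕36=42, 33⊕36=05, 66⊕36=50, 74⊕36=42.

005542055042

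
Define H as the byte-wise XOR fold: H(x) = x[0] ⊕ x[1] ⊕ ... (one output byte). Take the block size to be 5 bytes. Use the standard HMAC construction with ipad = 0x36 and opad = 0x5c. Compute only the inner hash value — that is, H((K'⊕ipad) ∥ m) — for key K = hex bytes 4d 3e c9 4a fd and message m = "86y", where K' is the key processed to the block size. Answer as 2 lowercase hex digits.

4c

Key hex bytes 4d 3e c9 4a fd is exactly B = 5 bytes: K' = 4d 3e c9 4a fd.
K' ⊕ ipad = 7b 08 ff 7c cb.
Inner input = 7b 08 ff 7c cb ∥ 38 36 79.
Inner hash: XOR 7b⊕08⊕ff⊕7c⊕cb⊕38⊕36⊕79 = 4c.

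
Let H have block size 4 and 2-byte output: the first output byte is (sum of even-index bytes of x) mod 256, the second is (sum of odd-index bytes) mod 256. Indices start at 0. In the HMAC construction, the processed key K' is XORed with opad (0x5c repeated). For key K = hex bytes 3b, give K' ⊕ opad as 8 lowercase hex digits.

675c5c5c

Key hex bytes 3b is 1 byte ≤ B = 4; zero-pad to 4 bytes: K' = 3b 00 00 00.
XOR each byte with 0x5c: 3b⊕5c=67, 00⊕5c=5c, 00⊕5c=5c, 00⊕5c=5c.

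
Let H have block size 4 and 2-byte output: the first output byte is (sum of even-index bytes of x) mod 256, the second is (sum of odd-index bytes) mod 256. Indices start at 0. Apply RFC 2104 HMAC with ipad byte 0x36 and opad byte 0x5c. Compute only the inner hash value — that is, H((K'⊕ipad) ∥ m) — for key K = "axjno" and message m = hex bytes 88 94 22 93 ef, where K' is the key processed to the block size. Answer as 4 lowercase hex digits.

db2d

Key "axjno" = 61 78 6a 6e 6f is 5 bytes > B = 4, so hash it first: H(key) = 3a e6, then zero-pad to 4 bytes: K' = 3a e6 00 00.
K' ⊕ ipad = 0c d0 36 36.
Inner input = 0c d0 36 36 ∥ 88 94 22 93 ef.
Inner hash: even-index sum = 475 mod 256 = 219; odd-index sum = 557 mod 256 = 45 → db 2d.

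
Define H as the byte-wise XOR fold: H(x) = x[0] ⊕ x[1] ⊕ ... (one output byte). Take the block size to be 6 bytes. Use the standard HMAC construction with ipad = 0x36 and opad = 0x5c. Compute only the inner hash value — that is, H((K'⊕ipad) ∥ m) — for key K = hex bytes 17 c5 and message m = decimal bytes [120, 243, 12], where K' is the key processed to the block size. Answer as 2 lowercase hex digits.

Key hex bytes 17 c5 is 2 bytes ≤ B = 6; zero-pad to 6 bytes: K' = 17 c5 00 00 00 00.
K' ⊕ ipad = 21 f3 36 36 36 36.
Inner input = 21 f3 36 36 36 36 ∥ 78 f3 0c.
Inner hash: XOR 21⊕f3⊕36⊕36⊕36⊕36⊕78⊕f3⊕0c = 55.

55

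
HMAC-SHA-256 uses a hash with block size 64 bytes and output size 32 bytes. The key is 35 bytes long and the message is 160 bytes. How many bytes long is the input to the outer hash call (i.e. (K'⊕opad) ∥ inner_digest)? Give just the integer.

96

Key is 35 ≤ 64 bytes, zero-padded: |K'| = 64.
Outer input = (K'⊕opad) ∥ H(inner) → 64 + 32 = 96 bytes.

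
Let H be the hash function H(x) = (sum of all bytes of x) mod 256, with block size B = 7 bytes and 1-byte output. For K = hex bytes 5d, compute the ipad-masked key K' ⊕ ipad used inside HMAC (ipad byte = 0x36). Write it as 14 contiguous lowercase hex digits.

6b363636363636

Key hex bytes 5d is 1 byte ≤ B = 7; zero-pad to 7 bytes: K' = 5d 00 00 00 00 00 00.
XOR each byte with 0x36: 5d⊕36=6b, 00⊕36=36, 00⊕36=36, 00⊕36=36, 00⊕36=36, 00⊕36=36, 00⊕36=36.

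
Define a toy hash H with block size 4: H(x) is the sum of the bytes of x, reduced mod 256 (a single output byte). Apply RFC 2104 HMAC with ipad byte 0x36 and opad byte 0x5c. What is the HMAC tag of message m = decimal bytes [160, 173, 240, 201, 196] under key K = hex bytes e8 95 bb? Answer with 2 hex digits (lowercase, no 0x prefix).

ce

Key hex bytes e8 95 bb is 3 bytes ≤ B = 4; zero-pad to 4 bytes: K' = e8 95 bb 00.
K' ⊕ ipad = de a3 8d 36.  K' ⊕ opad = b4 c9 e7 5c.
Inner input = (K'⊕ipad) ∥ m = de a3 8d 36 ∥ a0 ad f0 c9 c4.
Inner hash: sum = 222+163+141+54+160+173+240+201+196 = 1550; mod 256 = 14 → 0e.
Outer input = (K'⊕opad) ∥ inner = b4 c9 e7 5c ∥ 0e.
Outer hash (tag): sum = 180+201+231+92+14 = 718; mod 256 = 206 → ce.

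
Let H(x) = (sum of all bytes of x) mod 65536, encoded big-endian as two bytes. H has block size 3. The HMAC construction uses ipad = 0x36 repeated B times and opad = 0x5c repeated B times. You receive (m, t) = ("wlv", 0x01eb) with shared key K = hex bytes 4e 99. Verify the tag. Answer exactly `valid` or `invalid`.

Key hex bytes 4e 99 is 2 bytes ≤ B = 3; zero-pad to 3 bytes: K' = 4e 99 00.
K' ⊕ ipad = 78 af 36; K' ⊕ opad = 12 c5 5c.
Inner hash: sum = 120+175+54+119+108+118 = 694 → 02 b6.
Outer hash (recomputed tag): sum = 18+197+92+2+182 = 491 → 01 eb.
Recomputed tag = 01eb; claimed = 01eb → match.

valid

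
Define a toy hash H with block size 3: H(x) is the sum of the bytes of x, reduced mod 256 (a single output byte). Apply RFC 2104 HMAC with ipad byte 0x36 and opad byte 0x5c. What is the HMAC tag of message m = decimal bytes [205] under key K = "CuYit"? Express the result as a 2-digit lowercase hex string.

Key "CuYit" = 43 75 59 69 74 is 5 bytes > B = 3, so hash it first: H(key) = ee, then zero-pad to 3 bytes: K' = ee 00 00.
K' ⊕ ipad = d8 36 36.  K' ⊕ opad = b2 5c 5c.
Inner input = (K'⊕ipad) ∥ m = d8 36 36 ∥ cd.
Inner hash: sum = 216+54+54+205 = 529; mod 256 = 17 → 11.
Outer input = (K'⊕opad) ∥ inner = b2 5c 5c ∥ 11.
Outer hash (tag): sum = 178+92+92+17 = 379; mod 256 = 123 → 7b.

7b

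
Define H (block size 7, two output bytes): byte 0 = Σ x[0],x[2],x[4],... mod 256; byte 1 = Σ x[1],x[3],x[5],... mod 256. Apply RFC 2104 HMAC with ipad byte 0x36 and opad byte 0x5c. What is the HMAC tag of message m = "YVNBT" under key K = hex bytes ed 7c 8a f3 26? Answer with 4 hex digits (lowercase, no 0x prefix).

9da0

Key hex bytes ed 7c 8a f3 26 is 5 bytes ≤ B = 7; zero-pad to 7 bytes: K' = ed 7c 8a f3 26 00 00.
K' ⊕ ipad = db 4a bc c5 10 36 36.  K' ⊕ opad = b1 20 d6 af 7a 5c 5c.
Inner input = (K'⊕ipad) ∥ m = db 4a bc c5 10 36 36 ∥ 59 56 4e 42 54.
Inner hash: even-index sum = 629 mod 256 = 117; odd-index sum = 576 mod 256 = 64 → 75 40.
Outer input = (K'⊕opad) ∥ inner = b1 20 d6 af 7a 5c 5c ∥ 75 40.
Outer hash (tag): even-index sum = 669 mod 256 = 157; odd-index sum = 416 mod 256 = 160 → 9d a0.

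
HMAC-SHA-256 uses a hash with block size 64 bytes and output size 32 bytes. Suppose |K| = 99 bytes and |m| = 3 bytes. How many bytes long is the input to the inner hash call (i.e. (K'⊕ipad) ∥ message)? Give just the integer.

Key is 99 > 64 bytes, so it is hashed to 32 bytes then zero-padded to 64: |K'| = 64.
Inner input = (K'⊕ipad) ∥ m → 64 + 3 = 67 bytes.

67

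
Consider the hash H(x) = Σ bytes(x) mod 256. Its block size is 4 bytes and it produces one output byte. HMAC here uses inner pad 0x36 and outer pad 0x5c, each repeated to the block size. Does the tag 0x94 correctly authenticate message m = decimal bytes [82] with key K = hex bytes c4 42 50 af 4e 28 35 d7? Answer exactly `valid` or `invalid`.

Key hex bytes c4 42 50 af 4e 28 35 d7 is 8 bytes > B = 4, so hash it first: H(key) = 87, then zero-pad to 4 bytes: K' = 87 00 00 00.
K' ⊕ ipad = b1 36 36 36; K' ⊕ opad = db 5c 5c 5c.
Inner hash: sum = 177+54+54+54+82 = 421; mod 256 = 165 → a5.
Outer hash (recomputed tag): sum = 219+92+92+92+165 = 660; mod 256 = 148 → 94.
Recomputed tag = 94; claimed = 94 → match.

valid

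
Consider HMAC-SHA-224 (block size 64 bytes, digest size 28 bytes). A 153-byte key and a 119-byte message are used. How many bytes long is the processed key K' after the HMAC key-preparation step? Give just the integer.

64

Key is 153 > 64 bytes, so it is hashed to 28 bytes then zero-padded to 64: |K'| = 64.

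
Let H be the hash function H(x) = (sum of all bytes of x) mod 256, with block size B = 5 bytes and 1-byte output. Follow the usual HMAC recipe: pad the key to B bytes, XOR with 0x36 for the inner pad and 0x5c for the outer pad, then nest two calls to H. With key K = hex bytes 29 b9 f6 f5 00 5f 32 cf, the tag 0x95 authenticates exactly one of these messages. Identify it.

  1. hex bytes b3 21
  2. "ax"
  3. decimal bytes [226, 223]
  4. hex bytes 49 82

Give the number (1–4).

3

Key hex bytes 29 b9 f6 f5 00 5f 32 cf is 8 bytes > B = 5, so hash it first: H(key) = 2d, then zero-pad to 5 bytes: K' = 2d 00 00 00 00.
K' ⊕ ipad = 1b 36 36 36 36; K' ⊕ opad = 71 5c 5c 5c 5c.
m1: inner = H(1b 36 36 36 36 b3 21) = c7; tag = H(71 5c 5c 5c 5c c7) = a8
m2: inner = H(1b 36 36 36 36 61 78) = cc; tag = H(71 5c 5c 5c 5c cc) = ad
m3: inner = H(1b 36 36 36 36 e2 df) = b4; tag = H(71 5c 5c 5c 5c b4) = 95 ← matches
m4: inner = H(1b 36 36 36 36 49 82) = be; tag = H(71 5c 5c 5c 5c be) = 9f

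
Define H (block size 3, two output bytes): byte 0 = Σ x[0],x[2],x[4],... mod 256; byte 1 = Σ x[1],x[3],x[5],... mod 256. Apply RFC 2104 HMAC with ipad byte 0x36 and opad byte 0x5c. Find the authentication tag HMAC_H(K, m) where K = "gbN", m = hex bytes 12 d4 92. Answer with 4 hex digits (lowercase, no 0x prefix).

Key "gbN" = 67 62 4e is exactly B = 3 bytes: K' = 67 62 4e.
K' ⊕ ipad = 51 54 78.  K' ⊕ opad = 3b 3e 12.
Inner input = (K'⊕ipad) ∥ m = 51 54 78 ∥ 12 d4 92.
Inner hash: even-index sum = 413 mod 256 = 157; odd-index sum = 248 mod 256 = 248 → 9d f8.
Outer input = (K'⊕opad) ∥ inner = 3b 3e 12 ∥ 9d f8.
Outer hash (tag): even-index sum = 325 mod 256 = 69; odd-index sum = 219 mod 256 = 219 → 45 db.

45db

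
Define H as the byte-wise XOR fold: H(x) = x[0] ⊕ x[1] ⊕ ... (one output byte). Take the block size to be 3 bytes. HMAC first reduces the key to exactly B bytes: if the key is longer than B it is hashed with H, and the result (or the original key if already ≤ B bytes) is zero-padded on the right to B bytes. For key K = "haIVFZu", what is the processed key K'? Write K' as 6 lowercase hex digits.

7f0000

|K| = 7 > B = 3, so first hash the key.
H(K): XOR 68⊕61⊕49⊕56⊕46⊕5a⊕75 = 7f.
Zero-pad H(K) = 7f to 3 bytes: K' = 7f 00 00.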